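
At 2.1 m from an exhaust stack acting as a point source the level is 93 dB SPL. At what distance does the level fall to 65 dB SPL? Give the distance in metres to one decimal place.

52.7 m

Point-source spreading drops the level by 20·log₁₀(r₂/r₁); inverting, r₂/r₁ = 10^(ΔL/20).
r₂ = 2.1·10^((93−65)/20) = 2.1·10^(28.0/20) = 52.75 m.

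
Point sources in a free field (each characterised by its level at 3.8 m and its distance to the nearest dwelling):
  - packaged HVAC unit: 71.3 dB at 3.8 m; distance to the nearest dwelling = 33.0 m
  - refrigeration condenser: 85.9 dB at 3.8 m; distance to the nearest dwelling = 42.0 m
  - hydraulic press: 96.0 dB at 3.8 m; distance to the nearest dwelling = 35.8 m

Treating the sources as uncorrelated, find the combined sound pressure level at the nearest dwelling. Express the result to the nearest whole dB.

77 dB

Propagate each source to the receiver with L = L_ref − 20·log₁₀(r/r_ref), then add intensities.
packaged HVAC unit: 71.3 − 20·log₁₀(33.0/3.8) = 71.3 − 18.77 = 52.53 dB.
refrigeration condenser: 85.9 − 20·log₁₀(42.0/3.8) = 85.9 − 20.87 = 65.03 dB.
hydraulic press: 96.0 − 20·log₁₀(35.8/3.8) = 96.0 − 19.48 = 76.52 dB.
Σ 10^(L/10) = 4.822e+07 → L_total = 10·log₁₀(4.822e+07) = 76.83 dB.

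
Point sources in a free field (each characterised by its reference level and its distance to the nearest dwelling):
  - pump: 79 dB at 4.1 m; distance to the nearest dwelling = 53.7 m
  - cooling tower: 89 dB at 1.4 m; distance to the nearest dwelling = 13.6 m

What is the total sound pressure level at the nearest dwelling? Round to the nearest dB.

69 dB

First find each source's level at the receiver (point-source: −20·log₁₀(r/r_ref)), then combine on an intensity basis.
pump: 79 − 20·log₁₀(53.7/4.1) = 79 − 22.34 = 56.66 dB.
cooling tower: 89 − 20·log₁₀(13.6/1.4) = 89 − 19.75 = 69.25 dB.
Σ 10^(L/10) = 8.880e+06 → L_total = 10·log₁₀(8.880e+06) = 69.48 dB.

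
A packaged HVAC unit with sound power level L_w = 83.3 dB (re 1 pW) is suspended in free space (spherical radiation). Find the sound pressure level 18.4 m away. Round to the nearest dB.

47 dB

Free-field spherical radiation: L_p = L_w − 10·log₁₀(4π·r²), r = 18.4 m.
4π·r² = 4254 m², 10·log₁₀ of that is 36.288 dB.
L_p = 83.3 − 36.288 = 47.01 dB.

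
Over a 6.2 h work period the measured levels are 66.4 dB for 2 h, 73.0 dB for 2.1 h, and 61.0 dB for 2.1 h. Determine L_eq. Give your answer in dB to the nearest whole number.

Weight each interval's intensity by its duration and average over T = 6.2 h:
Σ tᵢ·10^(Lᵢ/10) = 2·10^(66.4/10) + 2.1·10^(73.0/10) + 2.1·10^(61.0/10) = 5.327e+07.
L_eq = 10·log₁₀(5.327e+07/6.2) = 69.34 dB.

69 dB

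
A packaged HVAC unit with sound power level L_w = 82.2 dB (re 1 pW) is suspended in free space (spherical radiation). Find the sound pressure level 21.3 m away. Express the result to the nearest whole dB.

45 dB

L_p = L_w − 10·log₁₀(4π·r²) with r = 21.3 m.
4π·r² = 5701 m², 10·log₁₀ of that is 37.560 dB.
L_p = 82.2 − 37.560 = 44.64 dB.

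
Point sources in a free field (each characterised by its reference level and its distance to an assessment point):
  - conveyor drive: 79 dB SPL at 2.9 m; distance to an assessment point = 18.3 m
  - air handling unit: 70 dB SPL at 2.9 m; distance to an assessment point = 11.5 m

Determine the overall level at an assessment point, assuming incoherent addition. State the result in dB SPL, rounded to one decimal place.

64.2 dB SPL

Apply inverse-square spreading to bring every level to the receiver, then sum 10^(L/10).
conveyor drive: 79 − 20·log₁₀(18.3/2.9) = 79 − 16.00 = 63.00 dB SPL.
air handling unit: 70 − 20·log₁₀(11.5/2.9) = 70 − 11.97 = 58.03 dB SPL.
Σ 10^(L/10) = 2.631e+06 → L_total = 10·log₁₀(2.631e+06) = 64.20 dB SPL.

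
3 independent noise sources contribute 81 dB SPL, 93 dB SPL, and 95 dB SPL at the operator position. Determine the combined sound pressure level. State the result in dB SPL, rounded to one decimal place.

97.2 dB SPL

For uncorrelated sources the intensities add, so convert each level to linear form, sum, and take 10·log₁₀ of the total.
Σ 10^(L/10) = 10^(81/10) + 10^(93/10) + 10^(95/10) = 5.283e+09.
L_total = 10·log₁₀(5.283e+09) = 97.23 dB SPL.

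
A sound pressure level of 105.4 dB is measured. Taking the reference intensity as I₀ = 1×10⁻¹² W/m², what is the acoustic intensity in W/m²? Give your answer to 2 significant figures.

0.035 W/m²

I/I₀ = 10^(105.4/10) = 3.467e+10, so I = 3.467e+10 × 10⁻¹² W/m².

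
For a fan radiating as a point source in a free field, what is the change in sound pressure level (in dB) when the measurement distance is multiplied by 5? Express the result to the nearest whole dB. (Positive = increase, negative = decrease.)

-14 dB

With spherical spreading the level changes by −20·log₁₀(r₂/r₁).
ΔL = −20·log₁₀(5) = -13.98 dB.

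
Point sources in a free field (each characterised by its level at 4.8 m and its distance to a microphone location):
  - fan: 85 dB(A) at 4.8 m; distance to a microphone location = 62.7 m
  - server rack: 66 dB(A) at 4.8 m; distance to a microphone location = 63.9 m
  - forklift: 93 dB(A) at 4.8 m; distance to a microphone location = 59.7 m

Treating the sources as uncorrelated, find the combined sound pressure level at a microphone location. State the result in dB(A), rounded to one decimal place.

71.7 dB(A)

Propagate each source to the receiver with L = L_ref − 20·log₁₀(r/r_ref), then add intensities.
fan: 85 − 20·log₁₀(62.7/4.8) = 85 − 22.32 = 62.68 dB(A).
server rack: 66 − 20·log₁₀(63.9/4.8) = 66 − 22.49 = 43.51 dB(A).
forklift: 93 − 20·log₁₀(59.7/4.8) = 93 − 21.89 = 71.11 dB(A).
Σ 10^(L/10) = 1.477e+07 → L_total = 10·log₁₀(1.477e+07) = 71.70 dB(A).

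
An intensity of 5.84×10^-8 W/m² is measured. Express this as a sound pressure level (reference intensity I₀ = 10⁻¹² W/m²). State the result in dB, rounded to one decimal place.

47.7 dB

I/I₀ = 5.84×10^-8/10⁻¹² = 5.84×10^4, and L = 10·log₁₀(I/I₀).
L = 10·(0.7664 + 4) = 47.66 dB.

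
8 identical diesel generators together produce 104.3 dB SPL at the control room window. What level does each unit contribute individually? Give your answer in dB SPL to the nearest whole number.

Dividing the total intensity by 8 lowers the level by 10·log₁₀ 8 = 9.031 dB: L₁ = 104.3 − 9.031.

95 dB SPL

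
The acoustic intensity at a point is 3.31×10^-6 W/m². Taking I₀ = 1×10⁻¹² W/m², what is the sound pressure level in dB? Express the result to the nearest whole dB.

Dividing by I₀ shifts the exponent by 12: I/I₀ = 3.31×10^6.
L = 10·(0.5198 + 6) = 65.20 dB.

65 dB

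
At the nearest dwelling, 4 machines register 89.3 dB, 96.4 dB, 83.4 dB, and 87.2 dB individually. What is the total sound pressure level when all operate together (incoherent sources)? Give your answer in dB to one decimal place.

97.8 dB

Incoherent sources combine by intensity addition: L_total = 10·log₁₀(Σ 10^(L_i/10)).
Σ 10^(L/10) = 10^(89.3/10) + 10^(96.4/10) + 10^(83.4/10) + 10^(87.2/10) = 5.960e+09.
L_total = 10·log₁₀(5.960e+09) = 97.75 dB.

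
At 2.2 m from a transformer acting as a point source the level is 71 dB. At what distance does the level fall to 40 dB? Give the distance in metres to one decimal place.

78.1 m

For a point source L₁ − L₂ = 20·log₁₀(r₂/r₁), so r₂ = r₁·10^((L₁−L₂)/20).
r₂ = 2.2·10^((71−40)/20) = 2.2·10^(31.0/20) = 78.06 m.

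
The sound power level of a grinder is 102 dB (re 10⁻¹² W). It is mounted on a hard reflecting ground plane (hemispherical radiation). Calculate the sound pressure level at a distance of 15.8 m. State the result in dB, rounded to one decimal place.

70.0 dB

L_p = L_w − 10·log₁₀(2π·r²) with r = 15.8 m.
2π·r² = 1569 m², 10·log₁₀ of that is 31.955 dB.
L_p = 102 − 31.955 = 70.05 dB.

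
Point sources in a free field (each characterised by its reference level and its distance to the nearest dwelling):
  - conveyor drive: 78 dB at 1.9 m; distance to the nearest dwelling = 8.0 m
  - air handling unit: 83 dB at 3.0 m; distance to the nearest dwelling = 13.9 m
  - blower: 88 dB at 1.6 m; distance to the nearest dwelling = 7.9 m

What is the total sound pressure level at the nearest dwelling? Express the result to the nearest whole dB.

76 dB

Propagate each source to the receiver with L = L_ref − 20·log₁₀(r/r_ref), then add intensities.
conveyor drive: 78 − 20·log₁₀(8.0/1.9) = 78 − 12.49 = 65.51 dB.
air handling unit: 83 − 20·log₁₀(13.9/3.0) = 83 − 13.32 = 69.68 dB.
blower: 88 − 20·log₁₀(7.9/1.6) = 88 − 13.87 = 74.13 dB.
Σ 10^(L/10) = 3.873e+07 → L_total = 10·log₁₀(3.873e+07) = 75.88 dB.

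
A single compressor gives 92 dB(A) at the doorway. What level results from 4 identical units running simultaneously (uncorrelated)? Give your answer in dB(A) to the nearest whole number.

L_total = L₁ + 10·log₁₀ N for N identical incoherent sources.
L_total = 92 + 10·log₁₀(4) = 92 + 6.021 = 98.02 dB(A).

98 dB(A)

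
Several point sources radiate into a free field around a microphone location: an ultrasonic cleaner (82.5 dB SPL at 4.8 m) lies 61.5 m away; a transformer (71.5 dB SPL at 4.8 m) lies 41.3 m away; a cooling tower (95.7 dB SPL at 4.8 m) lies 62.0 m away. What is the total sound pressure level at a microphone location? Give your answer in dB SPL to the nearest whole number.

Apply inverse-square spreading to bring every level to the receiver, then sum 10^(L/10).
ultrasonic cleaner: 82.5 − 20·log₁₀(61.5/4.8) = 82.5 − 22.15 = 60.35 dB SPL.
transformer: 71.5 − 20·log₁₀(41.3/4.8) = 71.5 − 18.69 = 52.81 dB SPL.
cooling tower: 95.7 − 20·log₁₀(62.0/4.8) = 95.7 − 22.22 = 73.48 dB SPL.
Σ 10^(L/10) = 2.354e+07 → L_total = 10·log₁₀(2.354e+07) = 73.72 dB SPL.

74 dB SPL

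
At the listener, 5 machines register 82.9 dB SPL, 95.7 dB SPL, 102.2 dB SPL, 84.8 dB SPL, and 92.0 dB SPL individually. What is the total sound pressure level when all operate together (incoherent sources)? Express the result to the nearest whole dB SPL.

104 dB SPL

For uncorrelated sources the intensities add, so convert each level to linear form, sum, and take 10·log₁₀ of the total.
Σ 10^(L/10) = 10^(82.9/10) + 10^(95.7/10) + 10^(102.2/10) + 10^(84.8/10) + 10^(92.0/10) = 2.239e+10.
L_total = 10·log₁₀(2.239e+10) = 103.50 dB SPL.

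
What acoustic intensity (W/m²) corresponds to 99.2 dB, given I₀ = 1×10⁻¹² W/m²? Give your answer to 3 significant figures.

0.00832 W/m²

I/I₀ = 10^(99.2/10) = 8.318e+09, so I = 8.318e+09 × 10⁻¹² W/m².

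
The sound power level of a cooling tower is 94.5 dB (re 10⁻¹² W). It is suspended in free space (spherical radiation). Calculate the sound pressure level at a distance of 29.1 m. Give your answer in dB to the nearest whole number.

L_p = L_w − 10·log₁₀(4π·r²) with r = 29.1 m.
4π·r² = 1.064e+04 m², 10·log₁₀ of that is 40.270 dB.
L_p = 94.5 − 40.270 = 54.23 dB.

54 dB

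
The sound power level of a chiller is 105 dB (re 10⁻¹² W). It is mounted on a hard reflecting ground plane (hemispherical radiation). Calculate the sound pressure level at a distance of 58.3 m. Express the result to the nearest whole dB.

Free-field hemispherical radiation: L_p = L_w − 10·log₁₀(2π·r²), r = 58.3 m.
2π·r² = 2.136e+04 m², 10·log₁₀ of that is 43.295 dB.
L_p = 105 − 43.295 = 61.70 dB.

62 dB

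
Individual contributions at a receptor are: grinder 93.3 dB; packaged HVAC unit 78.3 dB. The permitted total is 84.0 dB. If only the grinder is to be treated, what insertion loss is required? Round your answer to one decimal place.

Everything except the grinder sums to 10^(78.3/10) = 6.761e+07 in linear terms, 78.30 dB.
The limit corresponds to 10^(84.0/10) = 2.512e+08; subtracting the fixed part leaves 1.836e+08 for the grinder, i.e. 82.64 dB.
Required insertion loss = 93.3 − 82.64 = 10.66 dB.

10.7 dB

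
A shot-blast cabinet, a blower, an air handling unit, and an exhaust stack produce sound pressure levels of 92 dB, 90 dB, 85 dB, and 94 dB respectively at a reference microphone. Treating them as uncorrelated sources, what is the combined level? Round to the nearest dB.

97 dB

For uncorrelated sources the intensities add, so convert each level to linear form, sum, and take 10·log₁₀ of the total.
Σ 10^(L/10) = 10^(92/10) + 10^(90/10) + 10^(85/10) + 10^(94/10) = 5.413e+09.
L_total = 10·log₁₀(5.413e+09) = 97.33 dB.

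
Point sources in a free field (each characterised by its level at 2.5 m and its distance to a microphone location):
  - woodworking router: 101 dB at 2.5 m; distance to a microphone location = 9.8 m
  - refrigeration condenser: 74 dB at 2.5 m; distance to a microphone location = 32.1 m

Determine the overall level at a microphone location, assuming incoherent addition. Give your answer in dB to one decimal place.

89.1 dB

First find each source's level at the receiver (point-source: −20·log₁₀(r/r_ref)), then combine on an intensity basis.
woodworking router: 101 − 20·log₁₀(9.8/2.5) = 101 − 11.87 = 89.13 dB.
refrigeration condenser: 74 − 20·log₁₀(32.1/2.5) = 74 − 22.17 = 51.83 dB.
Σ 10^(L/10) = 8.194e+08 → L_total = 10·log₁₀(8.194e+08) = 89.14 dB.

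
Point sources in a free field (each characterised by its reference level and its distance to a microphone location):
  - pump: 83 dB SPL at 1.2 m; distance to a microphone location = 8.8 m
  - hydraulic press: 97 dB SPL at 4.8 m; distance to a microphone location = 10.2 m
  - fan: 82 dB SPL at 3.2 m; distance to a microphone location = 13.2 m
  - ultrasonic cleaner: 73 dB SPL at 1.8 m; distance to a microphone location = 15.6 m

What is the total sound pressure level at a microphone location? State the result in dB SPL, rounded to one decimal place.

90.5 dB SPL

Propagate each source to the receiver with L = L_ref − 20·log₁₀(r/r_ref), then add intensities.
pump: 83 − 20·log₁₀(8.8/1.2) = 83 − 17.31 = 65.69 dB SPL.
hydraulic press: 97 − 20·log₁₀(10.2/4.8) = 97 − 6.55 = 90.45 dB SPL.
fan: 82 − 20·log₁₀(13.2/3.2) = 82 − 12.31 = 69.69 dB SPL.
ultrasonic cleaner: 73 − 20·log₁₀(15.6/1.8) = 73 − 18.76 = 54.24 dB SPL.
Σ 10^(L/10) = 1.123e+09 → L_total = 10·log₁₀(1.123e+09) = 90.50 dB SPL.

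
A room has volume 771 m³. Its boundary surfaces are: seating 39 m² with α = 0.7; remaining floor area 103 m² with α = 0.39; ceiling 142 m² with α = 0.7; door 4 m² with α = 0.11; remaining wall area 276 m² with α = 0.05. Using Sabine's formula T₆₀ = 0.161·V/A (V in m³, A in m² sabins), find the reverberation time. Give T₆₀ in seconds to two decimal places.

Total absorption A = 39·0.7 + 103·0.39 + 142·0.7 + 4·0.11 + 276·0.05 = 181.11 m² sabins.
T₆₀ = 0.161 × 771 / 181.11 = 0.685 s.

0.69 s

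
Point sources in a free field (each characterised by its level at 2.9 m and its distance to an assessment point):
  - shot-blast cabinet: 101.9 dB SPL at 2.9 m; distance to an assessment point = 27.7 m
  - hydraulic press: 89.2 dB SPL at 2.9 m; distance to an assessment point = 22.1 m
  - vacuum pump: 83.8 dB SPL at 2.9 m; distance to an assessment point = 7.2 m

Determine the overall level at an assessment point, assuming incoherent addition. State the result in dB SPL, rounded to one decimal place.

83.5 dB SPL

First find each source's level at the receiver (point-source: −20·log₁₀(r/r_ref)), then combine on an intensity basis.
shot-blast cabinet: 101.9 − 20·log₁₀(27.7/2.9) = 101.9 − 19.60 = 82.30 dB SPL.
hydraulic press: 89.2 − 20·log₁₀(22.1/2.9) = 89.2 − 17.64 = 71.56 dB SPL.
vacuum pump: 83.8 − 20·log₁₀(7.2/2.9) = 83.8 − 7.90 = 75.90 dB SPL.
Σ 10^(L/10) = 2.230e+08 → L_total = 10·log₁₀(2.230e+08) = 83.48 dB SPL.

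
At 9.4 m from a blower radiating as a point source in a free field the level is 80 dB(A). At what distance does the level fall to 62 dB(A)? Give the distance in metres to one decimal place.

For a point source L₁ − L₂ = 20·log₁₀(r₂/r₁), so r₂ = r₁·10^((L₁−L₂)/20).
r₂ = 9.4·10^((80−62)/20) = 9.4·10^(18.0/20) = 74.67 m.

74.7 m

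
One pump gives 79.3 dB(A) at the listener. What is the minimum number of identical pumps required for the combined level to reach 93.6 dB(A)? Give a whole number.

27

N identical sources give L₁ + 10·log₁₀ N, so require 10·log₁₀ N ≥ 93.6 − 79.3 = 14.3 dB.
N ≥ 10^(14.3/10) = 26.915, so N = 27.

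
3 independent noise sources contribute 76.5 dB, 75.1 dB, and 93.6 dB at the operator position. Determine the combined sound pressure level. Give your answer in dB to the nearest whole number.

94 dB

Incoherent sources combine by intensity addition: L_total = 10·log₁₀(Σ 10^(L_i/10)).
Σ 10^(L/10) = 10^(76.5/10) + 10^(75.1/10) + 10^(93.6/10) = 2.368e+09.
L_total = 10·log₁₀(2.368e+09) = 93.74 dB.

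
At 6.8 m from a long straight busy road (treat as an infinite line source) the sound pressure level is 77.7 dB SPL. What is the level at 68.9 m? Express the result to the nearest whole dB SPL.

68 dB SPL

Line-source attenuation: ΔL = 10·log₁₀(r₂/r₁) = 10·log₁₀(68.9/6.8) = 10.057 dB.
L₂ = 77.7 − 10·log₁₀(68.9/6.8) = 77.7 − 10.057 = 67.64 dB SPL.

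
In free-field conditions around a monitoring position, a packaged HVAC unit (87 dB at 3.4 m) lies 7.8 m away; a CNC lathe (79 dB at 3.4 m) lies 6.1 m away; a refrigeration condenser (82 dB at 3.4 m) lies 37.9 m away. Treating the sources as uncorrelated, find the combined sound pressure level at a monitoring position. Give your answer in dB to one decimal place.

80.8 dB

First find each source's level at the receiver (point-source: −20·log₁₀(r/r_ref)), then combine on an intensity basis.
packaged HVAC unit: 87 − 20·log₁₀(7.8/3.4) = 87 − 7.21 = 79.79 dB.
CNC lathe: 79 − 20·log₁₀(6.1/3.4) = 79 − 5.08 = 73.92 dB.
refrigeration condenser: 82 − 20·log₁₀(37.9/3.4) = 82 − 20.94 = 61.06 dB.
Σ 10^(L/10) = 1.212e+08 → L_total = 10·log₁₀(1.212e+08) = 80.83 dB.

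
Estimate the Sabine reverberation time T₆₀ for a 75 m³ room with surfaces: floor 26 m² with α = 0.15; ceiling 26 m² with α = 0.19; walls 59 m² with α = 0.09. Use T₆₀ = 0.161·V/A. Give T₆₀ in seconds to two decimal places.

Total absorption A = 26·0.15 + 26·0.19 + 59·0.09 = 14.15 m² sabins.
T₆₀ = 0.161 × 75 / 14.15 = 0.853 s.

0.85 s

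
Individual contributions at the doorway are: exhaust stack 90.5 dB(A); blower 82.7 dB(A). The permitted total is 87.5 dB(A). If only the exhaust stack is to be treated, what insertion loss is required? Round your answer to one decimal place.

4.7 dB

Everything except the exhaust stack sums to 10^(82.7/10) = 1.862e+08 in linear terms, 82.70 dB(A).
To meet 87.5 dB(A) overall, the treated exhaust stack may contribute at most 10^(87.5/10) − 1.862e+08 = 3.761e+08, i.e. 85.75 dB(A).
Required insertion loss = 90.5 − 85.75 = 4.75 dB.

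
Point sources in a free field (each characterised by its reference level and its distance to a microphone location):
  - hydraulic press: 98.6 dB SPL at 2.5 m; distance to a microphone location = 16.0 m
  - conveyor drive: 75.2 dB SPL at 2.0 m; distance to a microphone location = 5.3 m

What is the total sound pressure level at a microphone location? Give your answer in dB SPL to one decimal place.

Propagate each source to the receiver with L = L_ref − 20·log₁₀(r/r_ref), then add intensities.
hydraulic press: 98.6 − 20·log₁₀(16.0/2.5) = 98.6 − 16.12 = 82.48 dB SPL.
conveyor drive: 75.2 − 20·log₁₀(5.3/2.0) = 75.2 − 8.46 = 66.74 dB SPL.
Σ 10^(L/10) = 1.816e+08 → L_total = 10·log₁₀(1.816e+08) = 82.59 dB SPL.

82.6 dB SPL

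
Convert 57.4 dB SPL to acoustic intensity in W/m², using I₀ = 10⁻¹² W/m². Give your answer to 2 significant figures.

5.5e-07 W/m²

I/I₀ = 10^(57.4/10) = 5.495e+05, so I = 5.495e+05 × 10⁻¹² W/m².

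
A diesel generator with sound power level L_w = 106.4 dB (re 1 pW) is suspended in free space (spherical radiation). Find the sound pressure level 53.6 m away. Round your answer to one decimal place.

60.8 dB

Free-field spherical radiation: L_p = L_w − 10·log₁₀(4π·r²), r = 53.6 m.
4π·r² = 3.61e+04 m², 10·log₁₀ of that is 45.575 dB.
L_p = 106.4 − 45.575 = 60.82 dB.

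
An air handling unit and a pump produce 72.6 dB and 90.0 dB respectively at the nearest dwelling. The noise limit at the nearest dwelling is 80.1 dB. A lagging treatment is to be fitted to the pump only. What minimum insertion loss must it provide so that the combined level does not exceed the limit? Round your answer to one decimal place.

Fixed contribution from the other source: Σ 10^(L/10) = 10^(72.6/10) = 1.820e+07 (72.60 dB).
To meet 80.1 dB overall, the treated pump may contribute at most 10^(80.1/10) − 1.820e+07 = 8.413e+07, i.e. 79.25 dB.
Required insertion loss = 90.0 − 79.25 = 10.75 dB.

10.8 dB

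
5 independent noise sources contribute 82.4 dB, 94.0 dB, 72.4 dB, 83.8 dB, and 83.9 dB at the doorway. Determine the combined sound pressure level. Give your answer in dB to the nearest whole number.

For uncorrelated sources the intensities add, so convert each level to linear form, sum, and take 10·log₁₀ of the total.
Σ 10^(L/10) = 10^(82.4/10) + 10^(94.0/10) + 10^(72.4/10) + 10^(83.8/10) + 10^(83.9/10) = 3.188e+09.
L_total = 10·log₁₀(3.188e+09) = 95.04 dB.

95 dB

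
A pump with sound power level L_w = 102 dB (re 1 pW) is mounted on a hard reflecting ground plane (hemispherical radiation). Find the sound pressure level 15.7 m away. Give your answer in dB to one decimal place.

L_p = L_w − 10·log₁₀(2π·r²) with r = 15.7 m.
2π·r² = 1549 m², 10·log₁₀ of that is 31.900 dB.
L_p = 102 − 31.900 = 70.10 dB.

70.1 dB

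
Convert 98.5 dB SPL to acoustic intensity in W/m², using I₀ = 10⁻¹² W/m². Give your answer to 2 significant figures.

L = 10·log₁₀(I/I₀) ⇒ I = I₀·10^(L/10) = 10⁻¹² × 10^9.85.

0.0071 W/m²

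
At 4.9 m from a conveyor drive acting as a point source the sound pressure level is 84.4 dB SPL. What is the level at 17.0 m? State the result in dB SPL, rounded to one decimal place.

73.6 dB SPL

Spherical spreading from a point source gives a 20·log₁₀(r₂/r₁) drop.
L₂ = 84.4 − 20·log₁₀(17.0/4.9) = 84.4 − 10.805 = 73.59 dB SPL.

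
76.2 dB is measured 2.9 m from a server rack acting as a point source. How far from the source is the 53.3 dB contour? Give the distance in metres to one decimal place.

40.5 m

Point-source spreading drops the level by 20·log₁₀(r₂/r₁); inverting, r₂/r₁ = 10^(ΔL/20).
r₂ = 2.9·10^((76.2−53.3)/20) = 2.9·10^(22.9/20) = 40.49 m.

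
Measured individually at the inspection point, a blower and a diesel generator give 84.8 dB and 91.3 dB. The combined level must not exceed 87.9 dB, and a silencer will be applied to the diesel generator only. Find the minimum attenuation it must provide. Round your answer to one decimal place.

Everything except the diesel generator sums to 10^(84.8/10) = 3.020e+08 in linear terms, 84.80 dB.
The limit corresponds to 10^(87.9/10) = 6.166e+08; subtracting the fixed part leaves 3.146e+08 for the diesel generator, i.e. 84.98 dB.
Required insertion loss = 91.3 − 84.98 = 6.32 dB.

6.3 dB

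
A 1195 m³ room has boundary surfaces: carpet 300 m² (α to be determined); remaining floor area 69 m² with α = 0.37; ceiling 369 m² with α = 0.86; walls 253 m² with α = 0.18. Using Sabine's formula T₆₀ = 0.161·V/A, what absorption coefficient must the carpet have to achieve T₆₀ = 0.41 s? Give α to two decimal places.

From T₆₀ = 0.161·V/A, the target T₆₀ = 0.41 s needs A = 0.161·1195/0.41 = 469.26 m².
Absorption from the other surfaces = 69·0.37 + 369·0.86 + 253·0.18 = 388.41 m², so the carpet must supply 80.85 m² over 300 m².
α = 80.85/300 = 0.269.

0.27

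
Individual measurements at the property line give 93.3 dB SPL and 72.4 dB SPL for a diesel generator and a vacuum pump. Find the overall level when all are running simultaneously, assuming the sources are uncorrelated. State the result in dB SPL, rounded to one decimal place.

93.3 dB SPL

For uncorrelated sources the intensities add, so convert each level to linear form, sum, and take 10·log₁₀ of the total.
Σ 10^(L/10) = 10^(93.3/10) + 10^(72.4/10) = 2.155e+09.
L_total = 10·log₁₀(2.155e+09) = 93.34 dB SPL.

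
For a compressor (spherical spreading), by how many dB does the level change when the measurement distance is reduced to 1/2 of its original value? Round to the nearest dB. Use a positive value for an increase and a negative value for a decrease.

+6 dB

A point source loses 6 dB per doubling of distance; generally ΔL = −20·log₁₀(r₂/r₁).
ΔL = −20·log₁₀(0.5) = +6.02 dB.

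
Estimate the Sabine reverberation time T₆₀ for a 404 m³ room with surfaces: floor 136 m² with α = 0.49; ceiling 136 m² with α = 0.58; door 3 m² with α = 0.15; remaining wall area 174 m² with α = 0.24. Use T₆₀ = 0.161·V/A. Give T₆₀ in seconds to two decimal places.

Total absorption A = 136·0.49 + 136·0.58 + 3·0.15 + 174·0.24 = 187.73 m² sabins.
T₆₀ = 0.161 × 404 / 187.73 = 0.346 s.

0.35 s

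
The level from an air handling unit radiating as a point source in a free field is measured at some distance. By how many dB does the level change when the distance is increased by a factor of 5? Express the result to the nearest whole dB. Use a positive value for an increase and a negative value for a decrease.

With spherical spreading the level changes by −20·log₁₀(r₂/r₁).
ΔL = −20·log₁₀(5) = -13.98 dB.

-14 dB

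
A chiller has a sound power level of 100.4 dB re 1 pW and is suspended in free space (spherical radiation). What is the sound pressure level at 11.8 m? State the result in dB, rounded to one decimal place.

Free-field spherical radiation: L_p = L_w − 10·log₁₀(4π·r²), r = 11.8 m.
4π·r² = 1750 m², 10·log₁₀ of that is 32.430 dB.
L_p = 100.4 − 32.430 = 67.97 dB.

68.0 dB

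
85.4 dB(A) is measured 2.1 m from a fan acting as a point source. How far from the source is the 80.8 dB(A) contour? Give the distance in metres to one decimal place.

Point-source spreading drops the level by 20·log₁₀(r₂/r₁); inverting, r₂/r₁ = 10^(ΔL/20).
r₂ = 2.1·10^((85.4−80.8)/20) = 2.1·10^(4.6/20) = 3.57 m.

3.6 m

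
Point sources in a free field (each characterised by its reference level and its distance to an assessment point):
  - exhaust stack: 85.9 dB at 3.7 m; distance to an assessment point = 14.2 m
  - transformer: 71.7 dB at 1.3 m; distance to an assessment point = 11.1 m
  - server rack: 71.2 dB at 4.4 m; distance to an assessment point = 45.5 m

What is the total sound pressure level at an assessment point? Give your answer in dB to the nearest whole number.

74 dB

Apply inverse-square spreading to bring every level to the receiver, then sum 10^(L/10).
exhaust stack: 85.9 − 20·log₁₀(14.2/3.7) = 85.9 − 11.68 = 74.22 dB.
transformer: 71.7 − 20·log₁₀(11.1/1.3) = 71.7 − 18.63 = 53.07 dB.
server rack: 71.2 − 20·log₁₀(45.5/4.4) = 71.2 − 20.29 = 50.91 dB.
Σ 10^(L/10) = 2.674e+07 → L_total = 10·log₁₀(2.674e+07) = 74.27 dB.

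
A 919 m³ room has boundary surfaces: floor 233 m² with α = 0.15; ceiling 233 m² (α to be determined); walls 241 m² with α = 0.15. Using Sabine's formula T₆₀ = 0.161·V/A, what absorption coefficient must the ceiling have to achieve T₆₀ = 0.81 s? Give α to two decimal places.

A = 0.161·V/T₆₀ = 0.161·919/0.81 = 182.67 m² sabins.
Absorption from the other surfaces = 233·0.15 + 241·0.15 = 71.10 m², so the ceiling must supply 111.57 m² over 233 m².
α = 111.57/233 = 0.479.

0.48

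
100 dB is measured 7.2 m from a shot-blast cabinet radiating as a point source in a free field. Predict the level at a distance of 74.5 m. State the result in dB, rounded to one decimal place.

For a point source, L₂ = L₁ − 20·log₁₀(r₂/r₁).
L₂ = 100 − 20·log₁₀(74.5/7.2) = 100 − 20.296 = 79.70 dB.

79.7 dB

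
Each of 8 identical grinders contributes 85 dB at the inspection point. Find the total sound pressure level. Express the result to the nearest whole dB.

94 dB

With 8 equal, uncorrelated contributions the intensity is 8× that of one unit, giving a rise of 10·log₁₀ 8.
L_total = 85 + 10·log₁₀(8) = 85 + 9.031 = 94.03 dB.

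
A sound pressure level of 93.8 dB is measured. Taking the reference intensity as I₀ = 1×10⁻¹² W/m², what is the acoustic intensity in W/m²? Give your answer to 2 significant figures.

0.0024 W/m²

I = I₀·10^(L/10) = 10⁻¹² × 10^(93.8/10) = 10^(-2.620).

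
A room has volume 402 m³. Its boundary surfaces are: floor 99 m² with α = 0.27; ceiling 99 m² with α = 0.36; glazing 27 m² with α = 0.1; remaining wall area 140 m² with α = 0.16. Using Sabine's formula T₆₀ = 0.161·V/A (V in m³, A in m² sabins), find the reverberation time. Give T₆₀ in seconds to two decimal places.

Summing Sᵢαᵢ: 99·0.27 + 99·0.36 + 27·0.1 + 140·0.16 = 87.47 m².
T₆₀ = 0.161 × 402 / 87.47 = 0.740 s.

0.74 s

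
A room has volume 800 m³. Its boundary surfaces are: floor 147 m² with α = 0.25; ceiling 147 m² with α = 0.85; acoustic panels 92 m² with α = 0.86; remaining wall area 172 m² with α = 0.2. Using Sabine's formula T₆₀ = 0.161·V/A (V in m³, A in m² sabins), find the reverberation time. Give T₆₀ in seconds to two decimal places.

Summing Sᵢαᵢ: 147·0.25 + 147·0.85 + 92·0.86 + 172·0.2 = 275.22 m².
T₆₀ = 0.161·V/A = 0.161·800/275.22 = 0.468 s.

0.47 s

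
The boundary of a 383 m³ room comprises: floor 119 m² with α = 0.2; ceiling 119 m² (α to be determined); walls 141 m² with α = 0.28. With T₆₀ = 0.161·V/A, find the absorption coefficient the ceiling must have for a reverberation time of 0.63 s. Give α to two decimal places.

0.29

A = 0.161·V/T₆₀ = 0.161·383/0.63 = 97.88 m² sabins.
Absorption from the other surfaces = 119·0.2 + 141·0.28 = 63.28 m², so the ceiling must supply 34.60 m² over 119 m².
α = 34.60/119 = 0.291.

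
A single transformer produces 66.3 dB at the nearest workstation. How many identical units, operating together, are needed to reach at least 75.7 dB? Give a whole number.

9

The shortfall is 75.7 − 66.3 = 9.4 dB, and N units add 10·log₁₀ N, so need 10·log₁₀ N ≥ 9.4.
N ≥ 10^(9.4/10) = 8.710, so N = 9.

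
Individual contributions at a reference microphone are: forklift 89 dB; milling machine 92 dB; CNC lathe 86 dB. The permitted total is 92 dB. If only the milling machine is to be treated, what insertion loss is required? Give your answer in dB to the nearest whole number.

The untreated sources together contribute 10^(89/10) + 10^(86/10) = 1.192e+09, i.e. 90.76 dB.
To meet 92 dB overall, the treated milling machine may contribute at most 10^(92/10) − 1.192e+09 = 3.925e+08, i.e. 85.94 dB.
So the milling machine must be reduced from 92 to 85.94 dB: IL = 6.06 dB.

6 dB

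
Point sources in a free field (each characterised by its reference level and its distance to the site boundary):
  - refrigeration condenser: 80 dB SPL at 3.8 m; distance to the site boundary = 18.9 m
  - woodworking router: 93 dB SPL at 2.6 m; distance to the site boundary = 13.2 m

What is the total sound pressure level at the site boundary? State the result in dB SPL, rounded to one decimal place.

79.1 dB SPL

Propagate each source to the receiver with L = L_ref − 20·log₁₀(r/r_ref), then add intensities.
refrigeration condenser: 80 − 20·log₁₀(18.9/3.8) = 80 − 13.93 = 66.07 dB SPL.
woodworking router: 93 − 20·log₁₀(13.2/2.6) = 93 − 14.11 = 78.89 dB SPL.
Σ 10^(L/10) = 8.145e+07 → L_total = 10·log₁₀(8.145e+07) = 79.11 dB SPL.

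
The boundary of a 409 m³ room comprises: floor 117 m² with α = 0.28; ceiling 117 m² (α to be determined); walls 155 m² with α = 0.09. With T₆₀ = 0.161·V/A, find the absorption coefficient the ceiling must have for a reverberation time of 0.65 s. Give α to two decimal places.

0.47

From T₆₀ = 0.161·V/A, the target T₆₀ = 0.65 s needs A = 0.161·409/0.65 = 101.31 m².
Absorption from the other surfaces = 117·0.28 + 155·0.09 = 46.71 m², so the ceiling must supply 54.60 m² over 117 m².
α = 54.60/117 = 0.467.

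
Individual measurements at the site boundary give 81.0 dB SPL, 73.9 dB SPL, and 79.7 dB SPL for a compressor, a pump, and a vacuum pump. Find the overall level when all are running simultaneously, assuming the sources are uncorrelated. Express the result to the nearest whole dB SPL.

Incoherent sources combine by intensity addition: L_total = 10·log₁₀(Σ 10^(L_i/10)).
Σ 10^(L/10) = 10^(81.0/10) + 10^(73.9/10) + 10^(79.7/10) = 2.438e+08.
L_total = 10·log₁₀(2.438e+08) = 83.87 dB SPL.

84 dB SPL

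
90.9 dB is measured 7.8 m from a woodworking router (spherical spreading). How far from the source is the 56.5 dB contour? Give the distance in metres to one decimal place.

409.3 m

Point-source spreading drops the level by 20·log₁₀(r₂/r₁); inverting, r₂/r₁ = 10^(ΔL/20).
r₂ = 7.8·10^((90.9−56.5)/20) = 7.8·10^(34.4/20) = 409.35 m.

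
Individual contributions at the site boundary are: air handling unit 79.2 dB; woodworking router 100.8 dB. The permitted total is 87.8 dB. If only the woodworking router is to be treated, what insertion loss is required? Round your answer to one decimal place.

13.6 dB

The untreated sources together contribute 10^(79.2/10) = 8.318e+07, i.e. 79.20 dB.
The limit corresponds to 10^(87.8/10) = 6.026e+08; subtracting the fixed part leaves 5.194e+08 for the woodworking router, i.e. 87.15 dB.
So the woodworking router must be reduced from 100.8 to 87.15 dB: IL = 13.65 dB.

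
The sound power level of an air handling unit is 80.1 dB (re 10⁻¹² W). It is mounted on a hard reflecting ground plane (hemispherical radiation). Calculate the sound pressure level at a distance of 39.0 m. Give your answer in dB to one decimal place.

40.3 dB

L_p = L_w − 10·log₁₀(2π·r²) with r = 39.0 m.
2π·r² = 9557 m², 10·log₁₀ of that is 39.803 dB.
L_p = 80.1 − 39.803 = 40.30 dB.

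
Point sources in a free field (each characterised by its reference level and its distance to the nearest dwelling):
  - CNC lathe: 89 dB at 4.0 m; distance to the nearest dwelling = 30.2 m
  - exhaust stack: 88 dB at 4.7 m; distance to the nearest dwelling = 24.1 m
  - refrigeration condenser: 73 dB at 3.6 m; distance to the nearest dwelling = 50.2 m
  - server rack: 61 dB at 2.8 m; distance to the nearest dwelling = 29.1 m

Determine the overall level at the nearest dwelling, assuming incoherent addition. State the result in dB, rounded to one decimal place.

75.8 dB

Apply inverse-square spreading to bring every level to the receiver, then sum 10^(L/10).
CNC lathe: 89 − 20·log₁₀(30.2/4.0) = 89 − 17.56 = 71.44 dB.
exhaust stack: 88 − 20·log₁₀(24.1/4.7) = 88 − 14.20 = 73.80 dB.
refrigeration condenser: 73 − 20·log₁₀(50.2/3.6) = 73 − 22.89 = 50.11 dB.
server rack: 61 − 20·log₁₀(29.1/2.8) = 61 − 20.33 = 40.67 dB.
Σ 10^(L/10) = 3.805e+07 → L_total = 10·log₁₀(3.805e+07) = 75.80 dB.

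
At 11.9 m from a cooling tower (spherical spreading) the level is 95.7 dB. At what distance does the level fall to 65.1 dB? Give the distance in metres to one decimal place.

403.2 m

The 30.6 dB drop corresponds to a distance ratio of 10^(30.6/20) for a point source.
r₂ = 11.9·10^((95.7−65.1)/20) = 11.9·10^(30.6/20) = 403.22 m.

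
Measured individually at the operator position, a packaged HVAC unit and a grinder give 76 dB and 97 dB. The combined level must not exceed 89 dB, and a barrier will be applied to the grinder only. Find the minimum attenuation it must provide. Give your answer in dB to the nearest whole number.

8 dB

Fixed contribution from the other source: Σ 10^(L/10) = 10^(76/10) = 3.981e+07 (76.00 dB).
To meet 89 dB overall, the treated grinder may contribute at most 10^(89/10) − 3.981e+07 = 7.545e+08, i.e. 88.78 dB.
So the grinder must be reduced from 97 to 88.78 dB: IL = 8.22 dB.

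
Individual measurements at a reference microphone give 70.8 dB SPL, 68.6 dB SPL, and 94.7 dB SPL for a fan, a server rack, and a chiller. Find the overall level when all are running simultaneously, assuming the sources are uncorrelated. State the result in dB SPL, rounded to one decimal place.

For uncorrelated sources the intensities add, so convert each level to linear form, sum, and take 10·log₁₀ of the total.
Σ 10^(L/10) = 10^(70.8/10) + 10^(68.6/10) + 10^(94.7/10) = 2.970e+09.
L_total = 10·log₁₀(2.970e+09) = 94.73 dB SPL.

94.7 dB SPL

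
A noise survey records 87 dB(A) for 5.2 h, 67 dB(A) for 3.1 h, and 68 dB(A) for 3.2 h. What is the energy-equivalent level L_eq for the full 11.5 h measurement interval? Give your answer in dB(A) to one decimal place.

83.6 dB(A)

Weight each interval's intensity by its duration and average over T = 11.5 h:
Σ tᵢ·10^(Lᵢ/10) = 5.2·10^(87/10) + 3.1·10^(67/10) + 3.2·10^(68/10) = 2.642e+09.
L_eq = 10·log₁₀(2.642e+09/11.5) = 83.61 dB(A).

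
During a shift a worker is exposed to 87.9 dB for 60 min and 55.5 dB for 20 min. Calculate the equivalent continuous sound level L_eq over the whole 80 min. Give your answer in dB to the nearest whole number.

Weight each interval's intensity by its duration and average over T = 80 min:
Σ tᵢ·10^(Lᵢ/10) = 60·10^(87.9/10) + 20·10^(55.5/10) = 3.700e+10.
L_eq = 10·log₁₀(3.700e+10/80) = 86.65 dB.

87 dB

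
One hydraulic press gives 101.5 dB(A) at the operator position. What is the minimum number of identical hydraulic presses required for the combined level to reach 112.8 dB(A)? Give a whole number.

Need L₁ + 10·log₁₀ N ≥ 112.8, i.e. log₁₀ N ≥ 1.13.
N ≥ 10^(11.3/10) = 13.490, so N = 14.

14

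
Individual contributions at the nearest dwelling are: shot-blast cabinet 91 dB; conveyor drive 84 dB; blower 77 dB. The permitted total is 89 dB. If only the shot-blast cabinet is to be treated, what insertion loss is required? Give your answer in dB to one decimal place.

Everything except the shot-blast cabinet sums to 10^(84/10) + 10^(77/10) = 3.013e+08 in linear terms, 84.79 dB.
To meet 89 dB overall, the treated shot-blast cabinet may contribute at most 10^(89/10) − 3.013e+08 = 4.930e+08, i.e. 86.93 dB.
So the shot-blast cabinet must be reduced from 91 to 86.93 dB: IL = 4.07 dB.

4.1 dB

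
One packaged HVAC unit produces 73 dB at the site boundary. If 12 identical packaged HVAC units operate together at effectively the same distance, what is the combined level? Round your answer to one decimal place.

83.8 dB

With 12 equal, uncorrelated contributions the intensity is 12× that of one unit, giving a rise of 10·log₁₀ 12.
L_total = 73 + 10·log₁₀(12) = 73 + 10.792 = 83.79 dB.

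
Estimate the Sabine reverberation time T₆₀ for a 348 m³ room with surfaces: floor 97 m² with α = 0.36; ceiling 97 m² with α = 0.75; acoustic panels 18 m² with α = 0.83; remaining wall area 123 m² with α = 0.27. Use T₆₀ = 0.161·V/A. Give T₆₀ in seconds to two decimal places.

A = Σ Sᵢαᵢ = 97·0.36 + 97·0.75 + 18·0.83 + 123·0.27 = 155.82 m².
T₆₀ = 0.161 × 348 / 155.82 = 0.360 s.

0.36 s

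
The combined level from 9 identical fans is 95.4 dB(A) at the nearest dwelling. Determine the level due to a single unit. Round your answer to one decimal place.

9 equal contributions raise the level by 10·log₁₀ 9 = 9.542 dB, so each unit alone gives 95.4 − 9.542.

85.9 dB(A)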